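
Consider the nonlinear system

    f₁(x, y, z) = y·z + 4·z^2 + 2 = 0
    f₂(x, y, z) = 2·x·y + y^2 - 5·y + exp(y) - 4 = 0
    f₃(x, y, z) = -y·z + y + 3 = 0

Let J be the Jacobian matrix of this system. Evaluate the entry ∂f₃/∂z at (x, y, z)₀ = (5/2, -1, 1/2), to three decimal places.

∂f₃/∂z = -y.
At (5/2, -1, 1/2) this is 1.000.

1.000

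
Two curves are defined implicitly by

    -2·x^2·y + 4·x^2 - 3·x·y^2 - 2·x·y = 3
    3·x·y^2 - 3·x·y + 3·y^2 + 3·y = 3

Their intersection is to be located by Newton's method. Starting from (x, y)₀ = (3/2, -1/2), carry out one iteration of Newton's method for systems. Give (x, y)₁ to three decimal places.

At (3/2, -1/2): F = (8.625, -0.375).
Jacobian J = [[-4·x·y + 8·x - 3·y^2 - 2·y, -2·x^2 - 6·x·y - 2·x], [3·y^2 - 3·y, 6·x·y - 3·x + 6·y + 3]].
At the point, J = [[15.250, -3.000], [2.250, -9.000]] (det J = -130.500).
Solving J·Δ = −F gives Δ = (-0.603, -0.193).
Then the next iterate is (x, y)₁ = (0.897, -0.693).

(0.897, -0.693)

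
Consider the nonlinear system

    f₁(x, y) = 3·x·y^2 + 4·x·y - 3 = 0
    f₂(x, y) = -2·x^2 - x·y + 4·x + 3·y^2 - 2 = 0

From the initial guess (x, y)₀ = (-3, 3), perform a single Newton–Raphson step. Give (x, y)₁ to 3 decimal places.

(-1.655, 1.977)

At (-3, 3): F = (-120.000, 4.000).
Jacobian J = [[3·y^2 + 4·y, 6·x·y + 4·x], [-4·x - y + 4, -x + 6·y]].
At the point, J = [[39.000, -66.000], [13.000, 21.000]] (det J = 1677.000).
Solving J·Δ = −F gives Δ = (1.345, -1.023).
Then the next iterate is (x, y)₁ = (-1.655, 1.977).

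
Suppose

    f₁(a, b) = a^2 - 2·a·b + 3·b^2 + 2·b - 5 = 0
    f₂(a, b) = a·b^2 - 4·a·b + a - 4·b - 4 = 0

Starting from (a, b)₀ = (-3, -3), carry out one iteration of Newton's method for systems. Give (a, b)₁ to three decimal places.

At (-3, -3): F = (7.000, -58.000).
Jacobian J = [[2·a - 2·b, -2·a + 6·b + 2], [b^2 - 4·b + 1, 2·a·b - 4·a - 4]].
At the point, J = [[0.000, -10.000], [22.000, 26.000]] (det J = 220.000).
Solving J·Δ = −F gives Δ = (1.809, 0.700).
Then the next iterate is (a, b)₁ = (-1.191, -2.300).

(-1.191, -2.300)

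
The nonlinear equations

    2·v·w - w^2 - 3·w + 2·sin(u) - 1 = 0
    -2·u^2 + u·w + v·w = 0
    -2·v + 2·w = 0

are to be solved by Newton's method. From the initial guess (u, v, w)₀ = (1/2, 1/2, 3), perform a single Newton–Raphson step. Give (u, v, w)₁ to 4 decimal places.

At (1/2, 1/2, 3): F = (-15.041149, 2.5000, 5.0000).
Jacobian J = [[2·cos(u), 2·w, 2·v - 2·w - 3], [-4·u + w, w, u + v], [0, -2, 2]].
At the point, J = [[1.755165, 6.0000, -8.0000], [1.0000, 3.0000, 1.0000], [0.0000, -2.0000, 2.0000]] (det J = 18.041321).
Solving J·Δ = −F gives Δ = (-2.1989, 0.5497, -1.9503).
Then the next iterate is (u, v, w)₁ = (-1.6989, 1.0497, 1.0497).

(-1.6989, 1.0497, 1.0497)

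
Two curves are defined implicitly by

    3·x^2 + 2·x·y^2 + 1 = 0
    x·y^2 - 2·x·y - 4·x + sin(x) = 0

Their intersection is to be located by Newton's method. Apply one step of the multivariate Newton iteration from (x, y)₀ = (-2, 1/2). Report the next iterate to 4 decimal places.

At (-2, 1/2): F = (12.0000, 8.590703).
Jacobian J = [[6·x + 2·y^2, 4·x·y], [y^2 - 2·y + cos(x) - 4, 2·x·y - 2·x]].
At the point, J = [[-11.5000, -4.0000], [-5.166147, 2.0000]] (det J = -43.664587).
Solving J·Δ = −F gives Δ = (1.3366, -0.8428).
Then the next iterate is (x, y)₁ = (-0.6634, -0.3428).

(-0.6634, -0.3428)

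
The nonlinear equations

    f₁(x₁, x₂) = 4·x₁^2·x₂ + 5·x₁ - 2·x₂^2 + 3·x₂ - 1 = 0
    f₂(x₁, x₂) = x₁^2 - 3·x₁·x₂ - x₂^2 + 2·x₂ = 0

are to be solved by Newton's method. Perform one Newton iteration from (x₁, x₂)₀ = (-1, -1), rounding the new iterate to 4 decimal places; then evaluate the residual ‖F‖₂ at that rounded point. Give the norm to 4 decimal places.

At (-1, -1): F = (-15.0000, -5.0000).
Jacobian J = [[8·x₁·x₂ + 5, 4·x₁^2 - 4·x₂ + 3], [2·x₁ - 3·x₂, -3·x₁ - 2·x₂ + 2]].
At the point, J = [[13.0000, 11.0000], [1.0000, 7.0000]] (det J = 80.0000).
Solving J·Δ = −F gives Δ = (0.6250, 0.6250).
Then the next iterate is (x₁, x₂)₁ = (-0.3750, -0.3750).
Re-evaluating at (-0.3750, -0.3750): F = (-4.492188, -1.171875), so ‖F‖₂ = 4.6425.

4.6425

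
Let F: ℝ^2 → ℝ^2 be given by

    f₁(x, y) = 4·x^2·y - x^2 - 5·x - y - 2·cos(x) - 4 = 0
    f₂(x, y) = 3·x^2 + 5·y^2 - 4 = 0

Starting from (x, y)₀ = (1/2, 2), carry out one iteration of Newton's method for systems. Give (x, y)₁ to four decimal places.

(3.3745, 0.7313)

At (1/2, 2): F = (-8.505165, 16.7500).
Jacobian J = [[8·x·y - 2·x + 2·sin(x) - 5, 4·x^2 - 1], [6·x, 10·y]].
At the point, J = [[2.958851, 0.0000], [3.0000, 20.0000]] (det J = 59.177022).
Solving J·Δ = −F gives Δ = (2.8745, -1.2687).
Then the next iterate is (x, y)₁ = (3.3745, 0.7313).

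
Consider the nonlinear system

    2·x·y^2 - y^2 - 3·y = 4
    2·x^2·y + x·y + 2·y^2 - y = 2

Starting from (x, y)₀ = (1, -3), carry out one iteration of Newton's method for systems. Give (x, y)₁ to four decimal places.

(0.8413, -1.7619)

At (1, -3): F = (14.0000, 10.0000).
Jacobian J = [[2·y^2, 4·x·y - 2·y - 3], [4·x·y + y, 2·x^2 + x + 4·y - 1]].
At the point, J = [[18.0000, -9.0000], [-15.0000, -10.0000]] (det J = -315.0000).
Solving J·Δ = −F gives Δ = (-0.1587, 1.2381).
Then the next iterate is (x, y)₁ = (0.8413, -1.7619).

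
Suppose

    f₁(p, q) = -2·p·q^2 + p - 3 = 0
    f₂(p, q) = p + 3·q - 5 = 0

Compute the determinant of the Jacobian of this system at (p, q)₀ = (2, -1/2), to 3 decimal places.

-2.500

J = [[-2·q^2 + 1, -4·p·q], [1, 3]].
At the point, J = [[0.500, 4.000], [1.000, 3.000]].
det J = -2.500.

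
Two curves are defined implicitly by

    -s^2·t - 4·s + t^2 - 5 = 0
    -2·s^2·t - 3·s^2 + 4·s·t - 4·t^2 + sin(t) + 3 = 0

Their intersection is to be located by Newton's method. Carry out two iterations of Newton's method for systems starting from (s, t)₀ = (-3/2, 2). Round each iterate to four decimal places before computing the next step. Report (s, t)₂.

At (-3/2, 2): F = (0.5000, -39.840703).
Jacobian J = [[-2·s·t - 4, -s^2 + 2·t], [-4·s·t - 6·s + 4·t, -2·s^2 + 4·s - 8·t + cos(t)]].
At the point, J = [[2.0000, 1.7500], [29.0000, -26.916147]] (det J = -104.582294).
Solving J·Δ = −F gives Δ = (0.5380, -0.9005).
Then the next iterate is (s, t)₁ = (-0.9620, 1.0995).
Round to (-0.9620, 1.0995) and repeat: F = (-0.960625, -9.986880), J = [[-1.884562, 1.273556], [14.400876, -14.040846]].
Δ = (-3.2272, -4.0213), so (s, t)₂ = (-4.1892, -2.9218).

(-4.1892, -2.9218)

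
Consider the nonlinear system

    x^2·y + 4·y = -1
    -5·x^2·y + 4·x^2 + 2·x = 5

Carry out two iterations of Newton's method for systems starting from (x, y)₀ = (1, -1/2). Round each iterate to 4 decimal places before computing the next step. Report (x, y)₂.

(0.8163, -0.2146)

At (1, -1/2): F = (-1.5000, 3.5000).
Jacobian J = [[2·x·y, x^2 + 4], [-10·x·y + 8·x + 2, -5·x^2]].
At the point, J = [[-1.0000, 5.0000], [15.0000, -5.0000]] (det J = -70.0000).
Solving J·Δ = −F gives Δ = (-0.1429, 0.2714).
Then the next iterate is (x, y)₁ = (0.8571, -0.2286).
Round to (0.8571, -0.2286) and repeat: F = (-0.082334, 0.492353), J = [[-0.391866, 4.734620], [10.816131, -3.673102]].
Δ = (-0.0408, 0.0140), so (x, y)₂ = (0.8163, -0.2146).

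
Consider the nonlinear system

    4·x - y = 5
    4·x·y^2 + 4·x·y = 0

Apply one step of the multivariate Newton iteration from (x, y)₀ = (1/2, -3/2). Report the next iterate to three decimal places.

At (1/2, -3/2): F = (-1.500, 1.500).
Jacobian J = [[4, -1], [4·y^2 + 4·y, 8·x·y + 4·x]].
At the point, J = [[4.000, -1.000], [3.000, -4.000]] (det J = -13.000).
Solving J·Δ = −F gives Δ = (0.577, 0.808).
Then the next iterate is (x, y)₁ = (1.077, -0.692).

(1.077, -0.692)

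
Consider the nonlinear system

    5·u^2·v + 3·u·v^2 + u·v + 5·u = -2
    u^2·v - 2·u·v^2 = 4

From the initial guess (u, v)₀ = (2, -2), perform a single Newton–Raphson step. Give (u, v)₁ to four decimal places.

At (2, -2): F = (-8.0000, -28.0000).
Jacobian J = [[10·u·v + 3·v^2 + v + 5, 5·u^2 + 6·u·v + u], [2·u·v - 2·v^2, u^2 - 4·u·v]].
At the point, J = [[-25.0000, -2.0000], [-16.0000, 20.0000]] (det J = -532.0000).
Solving J·Δ = −F gives Δ = (-0.4060, 1.0752).
Then the next iterate is (u, v)₁ = (1.5940, -0.9248).

(1.5940, -0.9248)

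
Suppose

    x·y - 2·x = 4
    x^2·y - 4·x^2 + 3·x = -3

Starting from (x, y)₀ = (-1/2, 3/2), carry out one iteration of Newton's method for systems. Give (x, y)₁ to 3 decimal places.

At (-1/2, 3/2): F = (-3.750, 0.875).
Jacobian J = [[y - 2, x], [2·x·y - 8·x + 3, x^2]].
At the point, J = [[-0.500, -0.500], [5.500, 0.250]] (det J = 2.625).
Solving J·Δ = −F gives Δ = (0.190, -7.690).
Then the next iterate is (x, y)₁ = (-0.310, -6.190).

(-0.310, -6.190)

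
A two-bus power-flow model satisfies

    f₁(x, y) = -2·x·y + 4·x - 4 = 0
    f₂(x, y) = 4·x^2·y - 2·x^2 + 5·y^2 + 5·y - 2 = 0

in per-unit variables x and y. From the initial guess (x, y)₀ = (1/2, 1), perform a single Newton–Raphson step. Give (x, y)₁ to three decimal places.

(1.662, 0.324)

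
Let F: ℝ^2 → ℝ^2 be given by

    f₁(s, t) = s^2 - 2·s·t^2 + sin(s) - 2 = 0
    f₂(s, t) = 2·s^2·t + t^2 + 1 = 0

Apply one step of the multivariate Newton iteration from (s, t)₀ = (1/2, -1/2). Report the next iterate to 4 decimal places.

(1.2703, -0.0405)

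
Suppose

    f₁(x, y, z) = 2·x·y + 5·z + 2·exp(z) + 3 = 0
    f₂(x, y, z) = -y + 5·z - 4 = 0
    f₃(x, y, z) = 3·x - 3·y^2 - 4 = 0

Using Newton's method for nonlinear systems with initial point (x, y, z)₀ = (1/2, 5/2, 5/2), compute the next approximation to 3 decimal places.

At (1/2, 5/2, 5/2): F = (42.36499, 6.000, -21.250).
Jacobian J = [[2·y, 2·x, 2·exp(z) + 5], [0, -1, 5], [3, -6·y, 0]].
At the point, J = [[5.000, 1.000, 29.36499], [0.000, -1.000, 5.000], [3.000, -15.000, 0.000]] (det J = 478.09496).
Solving J·Δ = −F gives Δ = (0.409, -1.335, -1.467).
Then the next iterate is (x, y, z)₁ = (0.909, 1.165, 1.033).

(0.909, 1.165, 1.033)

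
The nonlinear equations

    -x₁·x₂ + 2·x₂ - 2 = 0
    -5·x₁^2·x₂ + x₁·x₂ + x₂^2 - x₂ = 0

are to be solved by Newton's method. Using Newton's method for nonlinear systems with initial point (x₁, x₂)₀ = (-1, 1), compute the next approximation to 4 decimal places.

(-0.5357, 0.8214)

At (-1, 1): F = (1.0000, -6.0000).
Jacobian J = [[-x₂, -x₁ + 2], [-10·x₁·x₂ + x₂, -5·x₁^2 + x₁ + 2·x₂ - 1]].
At the point, J = [[-1.0000, 3.0000], [11.0000, -5.0000]] (det J = -28.0000).
Solving J·Δ = −F gives Δ = (0.4643, -0.1786).
Then the next iterate is (x₁, x₂)₁ = (-0.5357, 0.8214).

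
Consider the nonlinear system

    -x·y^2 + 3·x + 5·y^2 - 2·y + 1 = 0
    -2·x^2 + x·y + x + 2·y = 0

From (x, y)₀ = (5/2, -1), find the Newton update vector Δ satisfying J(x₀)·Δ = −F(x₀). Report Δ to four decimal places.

At (5/2, -1): F = (13.0000, -14.5000).
Jacobian J = [[-y^2 + 3, -2·x·y + 10·y - 2], [-4·x + y + 1, x + 2]].
At the point, J = [[2.0000, -7.0000], [-10.0000, 4.5000]] (det J = -61.0000).
Solving J·Δ = −F gives Δ = (-0.7049, 1.6557).

(-0.7049, 1.6557)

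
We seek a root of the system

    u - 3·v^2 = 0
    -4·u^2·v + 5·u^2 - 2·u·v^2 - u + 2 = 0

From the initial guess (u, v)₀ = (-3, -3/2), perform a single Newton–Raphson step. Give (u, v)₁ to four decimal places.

At (-3, -3/2): F = (-9.7500, 117.5000).
Jacobian J = [[1, -6·v], [-8·u·v + 10·u - 2·v^2 - 1, -4·u^2 - 4·u·v]].
At the point, J = [[1.0000, 9.0000], [-71.5000, -54.0000]] (det J = 589.5000).
Solving J·Δ = −F gives Δ = (0.9008, 0.9832).
Then the next iterate is (u, v)₁ = (-2.0992, -0.5168).

(-2.0992, -0.5168)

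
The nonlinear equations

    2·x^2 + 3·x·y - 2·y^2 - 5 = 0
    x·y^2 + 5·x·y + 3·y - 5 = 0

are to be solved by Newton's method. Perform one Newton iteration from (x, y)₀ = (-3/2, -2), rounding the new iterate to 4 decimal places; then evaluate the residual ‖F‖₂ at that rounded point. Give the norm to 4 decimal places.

317.4599

At (-3/2, -2): F = (0.5000, -2.0000).
Jacobian J = [[4·x + 3·y, 3·x - 4·y], [y^2 + 5·y, 2·x·y + 5·x + 3]].
At the point, J = [[-12.0000, 3.5000], [-6.0000, 1.5000]] (det J = 3.0000).
Solving J·Δ = −F gives Δ = (-2.5833, -9.0000).
Then the next iterate is (x, y)₁ = (-4.0833, -11.0000).
Re-evaluating at (-4.0833, -11.0000): F = (-78.904422, -307.4978), so ‖F‖₂ = 317.4599.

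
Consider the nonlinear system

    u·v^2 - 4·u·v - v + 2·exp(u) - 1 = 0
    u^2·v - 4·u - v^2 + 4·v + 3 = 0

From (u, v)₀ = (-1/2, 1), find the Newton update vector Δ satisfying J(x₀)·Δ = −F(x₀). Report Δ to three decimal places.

At (-1/2, 1): F = (0.71306, 8.250).
Jacobian J = [[v^2 - 4·v + 2·exp(u), 2·u·v - 4·u - 1], [2·u·v - 4, u^2 - 2·v + 4]].
At the point, J = [[-1.78694, 0.000], [-5.000, 2.250]] (det J = -4.02061).
Solving J·Δ = −F gives Δ = (0.399, -2.780).

(0.399, -2.780)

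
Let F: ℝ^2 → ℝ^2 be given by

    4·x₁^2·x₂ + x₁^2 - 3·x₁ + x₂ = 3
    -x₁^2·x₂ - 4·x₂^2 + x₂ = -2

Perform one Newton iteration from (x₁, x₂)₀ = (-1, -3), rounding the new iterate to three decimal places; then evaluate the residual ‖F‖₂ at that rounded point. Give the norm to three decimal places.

9.121

At (-1, -3): F = (-14.000, -34.000).
Jacobian J = [[8·x₁·x₂ + 2·x₁ - 3, 4·x₁^2 + 1], [-2·x₁·x₂, -x₁^2 - 8·x₂ + 1]].
At the point, J = [[19.000, 5.000], [-6.000, 24.000]] (det J = 486.000).
Solving J·Δ = −F gives Δ = (0.342, 1.502).
Then the next iterate is (x₁, x₂)₁ = (-0.658, -1.498).
Re-evaluating at (-0.658, -1.498): F = (-4.68536, -7.82544), so ‖F‖₂ = 9.121.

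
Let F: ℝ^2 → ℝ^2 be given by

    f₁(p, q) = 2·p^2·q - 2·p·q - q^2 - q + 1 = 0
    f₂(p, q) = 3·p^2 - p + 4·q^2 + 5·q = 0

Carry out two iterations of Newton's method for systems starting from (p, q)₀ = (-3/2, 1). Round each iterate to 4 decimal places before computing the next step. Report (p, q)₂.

(-0.7608, -0.3574)

At (-3/2, 1): F = (6.5000, 17.2500).
Jacobian J = [[4·p·q - 2·q, 2·p^2 - 2·p - 2·q - 1], [6·p - 1, 8·q + 5]].
At the point, J = [[-8.0000, 4.5000], [-10.0000, 13.0000]] (det J = -59.0000).
Solving J·Δ = −F gives Δ = (0.1165, -1.2373).
Then the next iterate is (p, q)₁ = (-1.3835, -0.2373).
Round to (-1.3835, -0.2373) and repeat: F = (-0.384039, 6.164462), J = [[1.787818, 6.069744], [-9.3010, 3.1016]].
Δ = (0.6227, -0.1201), so (p, q)₂ = (-0.7608, -0.3574).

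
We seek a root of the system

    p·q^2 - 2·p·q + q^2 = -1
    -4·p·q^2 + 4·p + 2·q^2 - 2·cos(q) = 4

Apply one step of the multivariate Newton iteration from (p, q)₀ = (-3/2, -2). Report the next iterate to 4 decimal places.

At (-3/2, -2): F = (-7.0000, 22.832294).
Jacobian J = [[q^2 - 2·q, 2·p·q - 2·p + 2·q], [-4·q^2 + 4, -8·p·q + 4·q + 2·sin(q)]].
At the point, J = [[8.0000, 5.0000], [-12.0000, -33.818595]] (det J = -210.548759).
Solving J·Δ = −F gives Δ = (0.5821, 0.4686).
Then the next iterate is (p, q)₁ = (-0.9179, -1.5314).

(-0.9179, -1.5314)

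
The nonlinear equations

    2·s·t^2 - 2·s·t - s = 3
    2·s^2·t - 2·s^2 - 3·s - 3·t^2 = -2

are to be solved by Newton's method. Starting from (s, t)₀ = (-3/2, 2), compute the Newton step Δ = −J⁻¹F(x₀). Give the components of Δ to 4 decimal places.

(0.4565, -0.6812)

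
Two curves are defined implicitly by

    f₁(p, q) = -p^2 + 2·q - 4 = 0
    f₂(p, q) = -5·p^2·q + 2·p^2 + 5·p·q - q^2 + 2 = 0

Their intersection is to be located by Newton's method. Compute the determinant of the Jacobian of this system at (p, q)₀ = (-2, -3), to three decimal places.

70.000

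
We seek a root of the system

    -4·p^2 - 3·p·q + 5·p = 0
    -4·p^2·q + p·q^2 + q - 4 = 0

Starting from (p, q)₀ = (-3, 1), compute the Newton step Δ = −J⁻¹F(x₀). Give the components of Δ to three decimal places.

(1.627, -0.033)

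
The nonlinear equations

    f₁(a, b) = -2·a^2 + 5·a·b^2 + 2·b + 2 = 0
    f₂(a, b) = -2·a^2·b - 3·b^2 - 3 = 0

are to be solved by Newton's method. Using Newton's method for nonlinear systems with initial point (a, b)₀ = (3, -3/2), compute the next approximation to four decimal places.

At (3, -3/2): F = (14.7500, 17.2500).
Jacobian J = [[-4·a + 5·b^2, 10·a·b + 2], [-4·a·b, -2·a^2 - 6·b]].
At the point, J = [[-0.7500, -43.0000], [18.0000, -9.0000]] (det J = 780.7500).
Solving J·Δ = −F gives Δ = (-0.7800, 0.3566).
Then the next iterate is (a, b)₁ = (2.2200, -1.1434).

(2.2200, -1.1434)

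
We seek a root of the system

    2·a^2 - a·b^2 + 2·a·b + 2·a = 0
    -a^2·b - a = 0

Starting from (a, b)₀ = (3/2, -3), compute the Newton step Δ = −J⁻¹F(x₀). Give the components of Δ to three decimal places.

At (3/2, -3): F = (-15.000, 5.250).
Jacobian J = [[4·a - b^2 + 2·b + 2, -2·a·b + 2·a], [-2·a·b - 1, -a^2]].
At the point, J = [[-7.000, 12.000], [8.000, -2.250]] (det J = -80.250).
Solving J·Δ = −F gives Δ = (-0.364, 1.037).

(-0.364, 1.037)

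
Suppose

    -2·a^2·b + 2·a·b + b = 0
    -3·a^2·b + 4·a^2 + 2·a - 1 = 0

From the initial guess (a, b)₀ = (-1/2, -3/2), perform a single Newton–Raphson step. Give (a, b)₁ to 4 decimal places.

(-0.1000, -4.8000)

At (-1/2, -3/2): F = (0.7500, 0.1250).
Jacobian J = [[-4·a·b + 2·b, -2·a^2 + 2·a + 1], [-6·a·b + 8·a + 2, -3·a^2]].
At the point, J = [[-6.0000, -0.5000], [-6.5000, -0.7500]] (det J = 1.2500).
Solving J·Δ = −F gives Δ = (0.4000, -3.3000).
Then the next iterate is (a, b)₁ = (-0.1000, -4.8000).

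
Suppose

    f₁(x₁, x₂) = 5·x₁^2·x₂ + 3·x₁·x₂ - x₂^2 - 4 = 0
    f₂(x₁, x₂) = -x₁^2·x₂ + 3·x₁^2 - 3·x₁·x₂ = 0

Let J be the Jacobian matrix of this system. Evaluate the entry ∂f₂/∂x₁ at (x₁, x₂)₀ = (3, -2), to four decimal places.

36.0000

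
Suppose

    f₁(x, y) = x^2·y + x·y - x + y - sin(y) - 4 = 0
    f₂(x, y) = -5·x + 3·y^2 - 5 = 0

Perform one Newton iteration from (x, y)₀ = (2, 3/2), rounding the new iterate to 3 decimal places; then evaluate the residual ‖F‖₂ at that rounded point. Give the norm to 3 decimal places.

0.457

At (2, 3/2): F = (3.50251, -8.250).
Jacobian J = [[2·x·y + y - 1, x^2 + x - cos(y) + 1], [-5, 6·y]].
At the point, J = [[6.500, 6.92926], [-5.000, 9.000]] (det J = 93.14631).
Solving J·Δ = −F gives Δ = (-0.952, 0.388).
Then the next iterate is (x, y)₁ = (1.048, 1.888).
Re-evaluating at (1.048, 1.888): F = (-0.05789, 0.45363), so ‖F‖₂ = 0.457.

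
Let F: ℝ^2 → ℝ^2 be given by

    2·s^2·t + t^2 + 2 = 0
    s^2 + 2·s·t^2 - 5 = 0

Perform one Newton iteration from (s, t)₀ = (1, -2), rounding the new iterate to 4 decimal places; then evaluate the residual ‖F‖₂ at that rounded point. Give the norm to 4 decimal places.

At (1, -2): F = (2.0000, 4.0000).
Jacobian J = [[4·s·t, 2·s^2 + 2·t], [2·s + 2·t^2, 4·s·t]].
At the point, J = [[-8.0000, -2.0000], [10.0000, -8.0000]] (det J = 84.0000).
Solving J·Δ = −F gives Δ = (0.0952, 0.6190).
Then the next iterate is (s, t)₁ = (1.0952, -1.3810).
Re-evaluating at (1.0952, -1.3810): F = (0.594244, 0.376908), so ‖F‖₂ = 0.7037.

0.7037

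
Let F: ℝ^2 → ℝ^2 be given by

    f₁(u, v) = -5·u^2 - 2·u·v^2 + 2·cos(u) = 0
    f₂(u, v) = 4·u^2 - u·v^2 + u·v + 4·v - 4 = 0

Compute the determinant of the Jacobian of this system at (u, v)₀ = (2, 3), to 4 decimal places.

J = [[-10·u - 2·v^2 - 2·sin(u), -4·u·v], [8·u - v^2 + v, -2·u·v + u + 4]].
At the point, J = [[-39.818595, -24.0000], [10.0000, -6.0000]].
det J = 478.9116.

478.9116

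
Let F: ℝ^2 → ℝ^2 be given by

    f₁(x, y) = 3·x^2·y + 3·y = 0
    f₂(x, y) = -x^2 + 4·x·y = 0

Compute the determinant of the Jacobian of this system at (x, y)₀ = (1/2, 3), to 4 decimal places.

-23.2500

J = [[6·x·y, 3·x^2 + 3], [-2·x + 4·y, 4·x]].
At the point, J = [[9.0000, 3.7500], [11.0000, 2.0000]].
det J = -23.2500.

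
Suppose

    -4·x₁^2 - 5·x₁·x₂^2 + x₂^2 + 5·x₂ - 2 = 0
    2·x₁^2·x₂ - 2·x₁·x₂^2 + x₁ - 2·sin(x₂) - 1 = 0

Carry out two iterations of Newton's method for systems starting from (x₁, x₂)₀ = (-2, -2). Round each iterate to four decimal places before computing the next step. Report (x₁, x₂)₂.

At (-2, -2): F = (16.0000, -1.181405).
Jacobian J = [[-8·x₁ - 5·x₂^2, -10·x₁·x₂ + 2·x₂ + 5], [4·x₁·x₂ - 2·x₂^2 + 1, 2·x₁^2 - 4·x₁·x₂ - 2·cos(x₂)]].
At the point, J = [[-4.0000, -39.0000], [9.0000, -7.167706]] (det J = 379.670825).
Solving J·Δ = −F gives Δ = (0.4234, 0.3668).
Then the next iterate is (x₁, x₂)₁ = (-1.5766, -1.6332).
Round to (-1.5766, -1.6332) and repeat: F = (3.585331, -0.289014), J = [[-0.723911, -24.015431], [5.964928, -5.203551]].
Δ = (0.1741, 0.1440), so (x₁, x₂)₂ = (-1.4025, -1.4892).

(-1.4025, -1.4892)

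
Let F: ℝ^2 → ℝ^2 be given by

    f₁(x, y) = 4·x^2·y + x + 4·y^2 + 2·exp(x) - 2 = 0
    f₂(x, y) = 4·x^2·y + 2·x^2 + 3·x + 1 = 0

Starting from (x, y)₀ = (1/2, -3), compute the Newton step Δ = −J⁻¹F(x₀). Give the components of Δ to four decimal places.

At (1/2, -3): F = (34.797443, 0.0000).
Jacobian J = [[8·x·y + 2·exp(x) + 1, 4·x^2 + 8·y], [8·x·y + 4·x + 3, 4·x^2]].
At the point, J = [[-7.702557, -23.0000], [-7.0000, 1.0000]] (det J = -168.702557).
Solving J·Δ = −F gives Δ = (0.2063, 1.4439).

(0.2063, 1.4439)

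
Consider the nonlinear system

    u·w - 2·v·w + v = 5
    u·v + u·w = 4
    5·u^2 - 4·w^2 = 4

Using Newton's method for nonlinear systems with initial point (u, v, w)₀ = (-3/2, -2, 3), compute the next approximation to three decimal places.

(0.462, -1.935, 0.576)

At (-3/2, -2, 3): F = (0.500, -5.500, -28.750).
Jacobian J = [[w, -2·w + 1, u - 2·v], [v + w, u, u], [10·u, 0, -8·w]].
At the point, J = [[3.000, -5.000, 2.500], [1.000, -1.500, -1.500], [-15.000, 0.000, -24.000]] (det J = -180.750).
Solving J·Δ = −F gives Δ = (1.962, 0.065, -2.424).
Then the next iterate is (u, v, w)₁ = (0.462, -1.935, 0.576).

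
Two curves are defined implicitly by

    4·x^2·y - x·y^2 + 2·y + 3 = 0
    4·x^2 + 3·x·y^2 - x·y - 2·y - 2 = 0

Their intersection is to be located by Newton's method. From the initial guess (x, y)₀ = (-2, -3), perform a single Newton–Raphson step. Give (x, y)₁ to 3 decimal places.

(-1.282, -2.168)

At (-2, -3): F = (-33.000, -40.000).
Jacobian J = [[8·x·y - y^2, 4·x^2 - 2·x·y + 2], [8·x + 3·y^2 - y, 6·x·y - x - 2]].
At the point, J = [[39.000, 6.000], [14.000, 36.000]] (det J = 1320.000).
Solving J·Δ = −F gives Δ = (0.718, 0.832).
Then the next iterate is (x, y)₁ = (-1.282, -2.168).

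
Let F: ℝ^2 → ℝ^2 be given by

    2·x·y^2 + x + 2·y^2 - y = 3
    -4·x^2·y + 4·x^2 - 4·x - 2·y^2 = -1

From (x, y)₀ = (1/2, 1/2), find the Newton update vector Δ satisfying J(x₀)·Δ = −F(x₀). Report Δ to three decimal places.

(17.500, -12.000)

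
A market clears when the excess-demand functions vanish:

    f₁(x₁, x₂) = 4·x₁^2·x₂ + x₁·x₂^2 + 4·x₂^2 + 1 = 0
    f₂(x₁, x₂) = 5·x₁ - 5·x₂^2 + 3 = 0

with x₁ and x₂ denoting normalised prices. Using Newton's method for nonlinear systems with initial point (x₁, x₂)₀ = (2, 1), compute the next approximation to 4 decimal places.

(0.5355, 1.0677)

At (2, 1): F = (23.0000, 8.0000).
Jacobian J = [[8·x₁·x₂ + x₂^2, 4·x₁^2 + 2·x₁·x₂ + 8·x₂], [5, -10·x₂]].
At the point, J = [[17.0000, 28.0000], [5.0000, -10.0000]] (det J = -310.0000).
Solving J·Δ = −F gives Δ = (-1.4645, 0.0677).
Then the next iterate is (x₁, x₂)₁ = (0.5355, 1.0677).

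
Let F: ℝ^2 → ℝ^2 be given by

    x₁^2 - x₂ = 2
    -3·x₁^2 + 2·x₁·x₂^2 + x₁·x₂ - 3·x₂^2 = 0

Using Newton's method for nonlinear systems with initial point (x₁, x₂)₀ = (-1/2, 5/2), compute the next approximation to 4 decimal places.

(-2.0617, -0.1883)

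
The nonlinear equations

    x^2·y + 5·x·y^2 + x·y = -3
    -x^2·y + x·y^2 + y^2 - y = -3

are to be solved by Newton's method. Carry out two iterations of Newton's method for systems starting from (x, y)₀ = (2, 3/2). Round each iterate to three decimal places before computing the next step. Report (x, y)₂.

At (2, 3/2): F = (34.500, 2.250).
Jacobian J = [[2·x·y + 5·y^2 + y, x^2 + 10·x·y + x], [-2·x·y + y^2, -x^2 + 2·x·y + 2·y - 1]].
At the point, J = [[18.750, 36.000], [-3.750, 4.000]] (det J = 210.000).
Solving J·Δ = −F gives Δ = (-0.271, -0.817).
Then the next iterate is (x, y)₁ = (1.729, 0.683).
Round to (1.729, 0.683) and repeat: F = (10.25549, 1.54826), J = [[5.37726, 16.52751], [-1.89533, -0.26163]].
Δ = (0.945, -0.928), so (x, y)₂ = (2.674, -0.245).

(2.674, -0.245)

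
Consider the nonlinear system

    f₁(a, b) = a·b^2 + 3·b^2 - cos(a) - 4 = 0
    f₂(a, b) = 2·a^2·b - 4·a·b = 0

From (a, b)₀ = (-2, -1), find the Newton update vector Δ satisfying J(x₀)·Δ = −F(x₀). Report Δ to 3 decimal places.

(2.882, -1.161)

At (-2, -1): F = (-2.58385, -16.000).
Jacobian J = [[b^2 + sin(a), 2·a·b + 6·b], [4·a·b - 4·b, 2·a^2 - 4·a]].
At the point, J = [[0.09070, -2.000], [12.000, 16.000]] (det J = 25.45124).
Solving J·Δ = −F gives Δ = (2.882, -1.161).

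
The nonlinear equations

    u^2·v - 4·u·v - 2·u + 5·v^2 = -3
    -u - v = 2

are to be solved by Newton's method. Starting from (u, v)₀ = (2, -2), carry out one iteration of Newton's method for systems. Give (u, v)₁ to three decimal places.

(-1.409, -0.591)

At (2, -2): F = (27.000, -2.000).
Jacobian J = [[2·u·v - 4·v - 2, u^2 - 4·u + 10·v], [-1, -1]].
At the point, J = [[-2.000, -24.000], [-1.000, -1.000]] (det J = -22.000).
Solving J·Δ = −F gives Δ = (-3.409, 1.409).
Then the next iterate is (u, v)₁ = (-1.409, -0.591).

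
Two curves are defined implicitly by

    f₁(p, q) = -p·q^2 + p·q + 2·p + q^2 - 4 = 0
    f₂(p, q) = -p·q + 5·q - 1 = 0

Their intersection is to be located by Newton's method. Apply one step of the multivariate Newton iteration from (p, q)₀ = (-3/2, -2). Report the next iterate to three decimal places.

At (-3/2, -2): F = (6.000, -14.000).
Jacobian J = [[-q^2 + q + 2, -2·p·q + p + 2·q], [-q, -p + 5]].
At the point, J = [[-4.000, -11.500], [2.000, 6.500]] (det J = -3.000).
Solving J·Δ = −F gives Δ = (-40.667, 14.667).
Then the next iterate is (p, q)₁ = (-42.167, 12.667).

(-42.167, 12.667)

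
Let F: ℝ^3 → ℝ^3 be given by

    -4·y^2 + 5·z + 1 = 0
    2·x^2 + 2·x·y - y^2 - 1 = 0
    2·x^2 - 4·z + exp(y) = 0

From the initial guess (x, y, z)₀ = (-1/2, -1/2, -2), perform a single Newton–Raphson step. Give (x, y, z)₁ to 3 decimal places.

(-0.583, -0.834, 0.268)

At (-1/2, -1/2, -2): F = (-10.000, -0.250, 9.10653).
Jacobian J = [[0, -8·y, 5], [4·x + 2·y, 2·x - 2·y, 0], [4·x, exp(y), -4]].
At the point, J = [[0.000, 4.000, 5.000], [-3.000, 0.000, 0.000], [-2.000, 0.60653, -4.000]] (det J = -57.09796).
Solving J·Δ = −F gives Δ = (-0.083, -0.334, 2.268).
Then the next iterate is (x, y, z)₁ = (-0.583, -0.834, 0.268).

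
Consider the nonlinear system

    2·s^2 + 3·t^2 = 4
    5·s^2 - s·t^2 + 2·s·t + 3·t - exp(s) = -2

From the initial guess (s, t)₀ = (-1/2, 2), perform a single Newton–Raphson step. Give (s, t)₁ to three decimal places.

At (-1/2, 2): F = (8.500, 8.64347).
Jacobian J = [[4·s, 6·t], [10·s - t^2 + 2·t - exp(s), -2·s·t + 2·s + 3]].
At the point, J = [[-2.000, 12.000], [-5.60653, 4.000]] (det J = 59.27837).
Solving J·Δ = −F gives Δ = (1.176, -0.512).
Then the next iterate is (s, t)₁ = (0.676, 1.488).

(0.676, 1.488)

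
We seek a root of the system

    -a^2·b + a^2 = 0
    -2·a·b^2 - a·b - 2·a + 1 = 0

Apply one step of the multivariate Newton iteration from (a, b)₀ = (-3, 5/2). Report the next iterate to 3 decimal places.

At (-3, 5/2): F = (-13.500, 52.000).
Jacobian J = [[-2·a·b + 2·a, -a^2], [-2·b^2 - b - 2, -4·a·b - a]].
At the point, J = [[9.000, -9.000], [-17.000, 33.000]] (det J = 144.000).
Solving J·Δ = −F gives Δ = (-0.156, -1.656).
Then the next iterate is (a, b)₁ = (-3.156, 0.844).

(-3.156, 0.844)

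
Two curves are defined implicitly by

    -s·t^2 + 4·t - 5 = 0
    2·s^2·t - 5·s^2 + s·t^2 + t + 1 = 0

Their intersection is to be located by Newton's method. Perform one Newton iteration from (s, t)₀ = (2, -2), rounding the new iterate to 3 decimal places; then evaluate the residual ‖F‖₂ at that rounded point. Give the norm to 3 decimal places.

10.303

At (2, -2): F = (-21.000, -29.000).
Jacobian J = [[-t^2, -2·s·t + 4], [4·s·t - 10·s + t^2, 2·s^2 + 2·s·t + 1]].
At the point, J = [[-4.000, 12.000], [-32.000, 1.000]] (det J = 380.000).
Solving J·Δ = −F gives Δ = (-0.861, 1.463).
Then the next iterate is (s, t)₁ = (1.139, -0.537).
Re-evaluating at (1.139, -0.537): F = (-7.47645, -7.08848), so ‖F‖₂ = 10.303.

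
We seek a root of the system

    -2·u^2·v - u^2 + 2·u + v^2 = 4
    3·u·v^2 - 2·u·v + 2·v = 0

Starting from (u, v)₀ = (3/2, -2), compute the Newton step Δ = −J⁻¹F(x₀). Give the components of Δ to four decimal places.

At (3/2, -2): F = (9.7500, 20.0000).
Jacobian J = [[-4·u·v - 2·u + 2, -2·u^2 + 2·v], [3·v^2 - 2·v, 6·u·v - 2·u + 2]].
At the point, J = [[11.0000, -8.5000], [16.0000, -19.0000]] (det J = -73.0000).
Solving J·Δ = −F gives Δ = (-0.2089, 0.8767).

(-0.2089, 0.8767)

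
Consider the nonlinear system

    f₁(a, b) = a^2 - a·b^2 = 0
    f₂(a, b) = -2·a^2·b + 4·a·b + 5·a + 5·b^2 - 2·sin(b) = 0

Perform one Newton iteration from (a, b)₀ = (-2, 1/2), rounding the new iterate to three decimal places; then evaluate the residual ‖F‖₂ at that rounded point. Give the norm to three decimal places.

At (-2, 1/2): F = (4.500, -17.70885).
Jacobian J = [[2·a - b^2, -2·a·b], [-4·a·b + 4·b + 5, -2·a^2 + 4·a + 10·b - 2·cos(b)]].
At the point, J = [[-4.250, 2.000], [11.000, -12.75517]] (det J = 32.20945).
Solving J·Δ = −F gives Δ = (0.682, -0.800).
Then the next iterate is (a, b)₁ = (-1.318, -0.300).
Re-evaluating at (-1.318, -0.300): F = (1.85574, -2.92509), so ‖F‖₂ = 3.464.

3.464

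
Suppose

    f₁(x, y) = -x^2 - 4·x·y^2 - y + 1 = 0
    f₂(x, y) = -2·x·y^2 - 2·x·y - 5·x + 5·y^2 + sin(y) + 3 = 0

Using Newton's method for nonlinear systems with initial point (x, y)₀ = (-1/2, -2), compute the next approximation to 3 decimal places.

At (-1/2, -2): F = (10.750, 26.59070).
Jacobian J = [[-2·x - 4·y^2, -8·x·y - 1], [-2·y^2 - 2·y - 5, -4·x·y - 2·x + 10·y + cos(y)]].
At the point, J = [[-15.000, -9.000], [-9.000, -23.41615]] (det J = 270.24220).
Solving J·Δ = −F gives Δ = (0.046, 1.118).
Then the next iterate is (x, y)₁ = (-0.454, -0.882).

(-0.454, -0.882)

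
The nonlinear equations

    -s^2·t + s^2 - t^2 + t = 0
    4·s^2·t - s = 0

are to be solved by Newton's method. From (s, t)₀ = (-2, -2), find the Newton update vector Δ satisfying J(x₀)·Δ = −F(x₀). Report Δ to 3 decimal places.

(0.565, 0.780)

At (-2, -2): F = (6.000, -30.000).
Jacobian J = [[-2·s·t + 2·s, -s^2 - 2·t + 1], [8·s·t - 1, 4·s^2]].
At the point, J = [[-12.000, 1.000], [31.000, 16.000]] (det J = -223.000).
Solving J·Δ = −F gives Δ = (0.565, 0.780).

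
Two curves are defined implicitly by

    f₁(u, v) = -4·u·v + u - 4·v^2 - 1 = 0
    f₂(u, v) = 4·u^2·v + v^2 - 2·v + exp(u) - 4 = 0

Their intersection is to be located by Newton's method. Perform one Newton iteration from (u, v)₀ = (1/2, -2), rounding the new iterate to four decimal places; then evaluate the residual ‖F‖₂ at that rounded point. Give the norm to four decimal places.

3.3969

At (1/2, -2): F = (-12.5000, 3.648721).
Jacobian J = [[-4·v + 1, -4·u - 8·v], [8·u·v + exp(u), 4·u^2 + 2·v - 2]].
At the point, J = [[9.0000, 14.0000], [-6.351279, -5.0000]] (det J = 43.917902).
Solving J·Δ = −F gives Δ = (-0.2600, 1.0600).
Then the next iterate is (u, v)₁ = (0.2400, -0.9400).
Re-evaluating at (0.2400, -0.9400): F = (-3.3920, -0.181727), so ‖F‖₂ = 3.3969.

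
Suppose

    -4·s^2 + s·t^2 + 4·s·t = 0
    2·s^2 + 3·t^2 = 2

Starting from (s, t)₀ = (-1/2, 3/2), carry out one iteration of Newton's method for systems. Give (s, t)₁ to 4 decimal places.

(-0.2312, 0.9764)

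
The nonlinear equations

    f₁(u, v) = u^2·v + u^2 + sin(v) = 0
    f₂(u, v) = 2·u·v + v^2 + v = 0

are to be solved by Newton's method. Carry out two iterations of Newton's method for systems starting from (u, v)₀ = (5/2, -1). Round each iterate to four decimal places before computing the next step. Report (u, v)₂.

At (5/2, -1): F = (-0.841471, -5.0000).
Jacobian J = [[2·u·v + 2·u, u^2 + cos(v)], [2·v, 2·u + 2·v + 1]].
At the point, J = [[0.0000, 6.790302], [-2.0000, 4.0000]] (det J = 13.580605).
Solving J·Δ = −F gives Δ = (-2.2522, 0.1239).
Then the next iterate is (u, v)₁ = (0.2478, -0.8761).
Round to (0.2478, -0.8761) and repeat: F = (-0.760640, -0.542744), J = [[0.061405, 0.701557], [-1.7522, -0.2566]].
Δ = (-0.4746, 1.1258), so (u, v)₂ = (-0.2268, 0.2497).

(-0.2268, 0.2497)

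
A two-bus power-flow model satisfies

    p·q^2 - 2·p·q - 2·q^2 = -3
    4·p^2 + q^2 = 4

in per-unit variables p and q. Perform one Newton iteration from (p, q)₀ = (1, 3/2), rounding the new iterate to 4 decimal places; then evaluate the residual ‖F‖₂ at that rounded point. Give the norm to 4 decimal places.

0.2902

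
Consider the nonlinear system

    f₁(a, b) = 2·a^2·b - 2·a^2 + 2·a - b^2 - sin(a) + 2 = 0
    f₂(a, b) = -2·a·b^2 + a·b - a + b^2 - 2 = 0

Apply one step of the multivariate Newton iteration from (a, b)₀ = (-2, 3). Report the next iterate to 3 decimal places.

(-1.749, 1.751)

At (-2, 3): F = (5.90930, 39.000).
Jacobian J = [[4·a·b - 4·a - cos(a) + 2, 2·a^2 - 2·b], [-2·b^2 + b - 1, -4·a·b + a + 2·b]].
At the point, J = [[-13.58385, 2.000], [-16.000, 28.000]] (det J = -348.34789).
Solving J·Δ = −F gives Δ = (0.251, -1.249).
Then the next iterate is (a, b)₁ = (-1.749, 1.751).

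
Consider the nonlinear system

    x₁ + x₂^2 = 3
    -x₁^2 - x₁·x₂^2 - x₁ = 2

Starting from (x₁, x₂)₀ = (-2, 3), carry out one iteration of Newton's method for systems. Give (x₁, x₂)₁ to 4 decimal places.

(-1.2500, 2.2083)

At (-2, 3): F = (4.0000, 14.0000).
Jacobian J = [[1, 2·x₂], [-2·x₁ - x₂^2 - 1, -2·x₁·x₂]].
At the point, J = [[1.0000, 6.0000], [-6.0000, 12.0000]] (det J = 48.0000).
Solving J·Δ = −F gives Δ = (0.7500, -0.7917).
Then the next iterate is (x₁, x₂)₁ = (-1.2500, 2.2083).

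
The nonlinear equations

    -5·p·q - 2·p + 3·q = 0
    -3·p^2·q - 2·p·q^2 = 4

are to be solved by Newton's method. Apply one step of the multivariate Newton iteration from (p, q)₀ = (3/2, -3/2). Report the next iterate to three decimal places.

(1.394, -0.797)

At (3/2, -3/2): F = (3.750, -0.625).
Jacobian J = [[-5·q - 2, -5·p + 3], [-6·p·q - 2·q^2, -3·p^2 - 4·p·q]].
At the point, J = [[5.500, -4.500], [9.000, 2.250]] (det J = 52.875).
Solving J·Δ = −F gives Δ = (-0.106, 0.703).
Then the next iterate is (p, q)₁ = (1.394, -0.797).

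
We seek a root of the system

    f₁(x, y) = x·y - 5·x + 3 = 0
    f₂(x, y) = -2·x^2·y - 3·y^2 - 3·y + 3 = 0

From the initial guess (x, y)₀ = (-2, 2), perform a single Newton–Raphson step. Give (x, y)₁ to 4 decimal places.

(0.6634, 2.5050)

At (-2, 2): F = (9.0000, -31.0000).
Jacobian J = [[y - 5, x], [-4·x·y, -2·x^2 - 6·y - 3]].
At the point, J = [[-3.0000, -2.0000], [16.0000, -23.0000]] (det J = 101.0000).
Solving J·Δ = −F gives Δ = (2.6634, 0.5050).
Then the next iterate is (x, y)₁ = (0.6634, 2.5050).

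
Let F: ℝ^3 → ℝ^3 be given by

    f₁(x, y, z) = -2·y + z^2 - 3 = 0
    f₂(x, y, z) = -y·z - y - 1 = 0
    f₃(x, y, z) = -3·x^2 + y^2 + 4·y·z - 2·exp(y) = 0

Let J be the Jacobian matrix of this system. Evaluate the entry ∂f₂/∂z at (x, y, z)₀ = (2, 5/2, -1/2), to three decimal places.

∂f₂/∂z = -y.
At (2, 5/2, -1/2) this is -2.500.

-2.500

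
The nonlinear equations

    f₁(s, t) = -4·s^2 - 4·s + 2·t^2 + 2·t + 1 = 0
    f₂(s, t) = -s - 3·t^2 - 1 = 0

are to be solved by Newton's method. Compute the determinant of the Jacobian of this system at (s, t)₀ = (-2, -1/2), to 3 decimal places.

J = [[-8·s - 4, 4·t + 2], [-1, -6·t]].
At the point, J = [[12.000, 0.000], [-1.000, 3.000]].
det J = 36.000.

36.000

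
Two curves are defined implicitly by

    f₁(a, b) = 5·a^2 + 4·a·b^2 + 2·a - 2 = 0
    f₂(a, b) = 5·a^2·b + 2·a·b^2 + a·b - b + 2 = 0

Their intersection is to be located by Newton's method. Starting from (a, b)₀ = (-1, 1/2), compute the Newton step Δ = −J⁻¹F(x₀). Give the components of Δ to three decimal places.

(0.522, -0.913)

At (-1, 1/2): F = (0.000, 3.000).
Jacobian J = [[10·a + 4·b^2 + 2, 8·a·b], [10·a·b + 2·b^2 + b, 5·a^2 + 4·a·b + a - 1]].
At the point, J = [[-7.000, -4.000], [-4.000, 1.000]] (det J = -23.000).
Solving J·Δ = −F gives Δ = (0.522, -0.913).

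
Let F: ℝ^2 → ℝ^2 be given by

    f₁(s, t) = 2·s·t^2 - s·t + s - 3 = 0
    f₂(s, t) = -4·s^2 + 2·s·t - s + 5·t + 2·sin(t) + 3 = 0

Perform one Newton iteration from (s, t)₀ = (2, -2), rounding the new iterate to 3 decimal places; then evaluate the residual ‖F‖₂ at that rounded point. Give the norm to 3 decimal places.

10.923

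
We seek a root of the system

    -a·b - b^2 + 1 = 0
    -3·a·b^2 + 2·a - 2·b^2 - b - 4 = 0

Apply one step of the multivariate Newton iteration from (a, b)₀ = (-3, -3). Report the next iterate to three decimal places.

(-5.365, -0.323)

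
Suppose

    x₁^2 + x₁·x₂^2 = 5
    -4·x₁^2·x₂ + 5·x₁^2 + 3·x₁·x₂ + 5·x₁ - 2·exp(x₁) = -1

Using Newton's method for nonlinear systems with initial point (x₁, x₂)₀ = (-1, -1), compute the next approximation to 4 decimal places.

At (-1, -1): F = (-5.0000, 7.264241).
Jacobian J = [[2·x₁ + x₂^2, 2·x₁·x₂], [-8·x₁·x₂ + 10·x₁ + 3·x₂ - 2·exp(x₁) + 5, -4·x₁^2 + 3·x₁]].
At the point, J = [[-1.0000, 2.0000], [-16.735759, -7.0000]] (det J = 40.471518).
Solving J·Δ = −F gives Δ = (-0.5058, 2.2471).
Then the next iterate is (x₁, x₂)₁ = (-1.5058, 1.2471).

(-1.5058, 1.2471)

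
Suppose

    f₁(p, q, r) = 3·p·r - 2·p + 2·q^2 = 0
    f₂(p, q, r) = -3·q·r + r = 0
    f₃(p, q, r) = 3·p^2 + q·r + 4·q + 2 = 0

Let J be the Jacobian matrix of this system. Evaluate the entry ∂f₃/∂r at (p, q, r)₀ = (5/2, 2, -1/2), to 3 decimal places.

2.000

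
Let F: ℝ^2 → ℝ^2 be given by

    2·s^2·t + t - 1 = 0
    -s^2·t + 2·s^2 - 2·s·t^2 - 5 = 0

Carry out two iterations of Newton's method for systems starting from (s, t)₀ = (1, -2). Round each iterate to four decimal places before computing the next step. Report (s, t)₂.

At (1, -2): F = (-7.0000, -9.0000).
Jacobian J = [[4·s·t, 2·s^2 + 1], [-2·s·t + 4·s - 2·t^2, -s^2 - 4·s·t]].
At the point, J = [[-8.0000, 3.0000], [0.0000, 7.0000]] (det J = -56.0000).
Solving J·Δ = −F gives Δ = (-0.3929, 1.2857).
Then the next iterate is (s, t)₁ = (0.6071, -0.7143).
Round to (0.6071, -0.7143) and repeat: F = (-2.240840, -4.619104), J = [[-1.734606, 1.737141], [2.275254, 1.366036]].
Δ = (0.7850, 2.0738), so (s, t)₂ = (1.3921, 1.3595).

(1.3921, 1.3595)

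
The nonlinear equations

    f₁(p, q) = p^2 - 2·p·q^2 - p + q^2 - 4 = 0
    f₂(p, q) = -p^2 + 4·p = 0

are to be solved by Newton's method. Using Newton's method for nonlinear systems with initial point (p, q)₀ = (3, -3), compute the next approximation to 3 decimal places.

At (3, -3): F = (-43.000, 3.000).
Jacobian J = [[2·p - 2·q^2 - 1, -4·p·q + 2·q], [-2·p + 4, 0]].
At the point, J = [[-13.000, 30.000], [-2.000, 0.000]] (det J = 60.000).
Solving J·Δ = −F gives Δ = (1.500, 2.083).
Then the next iterate is (p, q)₁ = (4.500, -0.917).

(4.500, -0.917)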